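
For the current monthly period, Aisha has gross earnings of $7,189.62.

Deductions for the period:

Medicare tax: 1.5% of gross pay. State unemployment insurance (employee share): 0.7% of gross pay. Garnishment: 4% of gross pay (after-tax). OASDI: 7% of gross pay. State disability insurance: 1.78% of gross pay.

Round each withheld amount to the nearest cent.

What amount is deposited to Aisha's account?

Medicare tax: $7,189.62 × 0.015 = $107.84
State disability insurance: $7,189.62 × 0.0178 = $127.98
OASDI: $7,189.62 × 0.07 = $503.27
State unemployment insurance (employee share): $7,189.62 × 0.007 = $50.33
Garnishment: $7,189.62 × 0.04 = $287.58
Total deductions = $107.84 + $127.98 + $503.27 + $50.33 + $287.58 = $1,077.00
Net pay = $7,189.62 − $1,077.00 = $6,112.62

$6,112.62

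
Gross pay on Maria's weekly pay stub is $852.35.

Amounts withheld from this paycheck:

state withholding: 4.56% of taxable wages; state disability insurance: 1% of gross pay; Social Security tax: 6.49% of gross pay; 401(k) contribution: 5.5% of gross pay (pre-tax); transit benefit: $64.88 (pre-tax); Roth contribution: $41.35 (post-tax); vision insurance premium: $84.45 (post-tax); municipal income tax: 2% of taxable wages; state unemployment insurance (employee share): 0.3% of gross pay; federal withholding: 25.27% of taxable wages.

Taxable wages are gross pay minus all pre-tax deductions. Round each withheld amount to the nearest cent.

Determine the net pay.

$312.66

401(k) contribution: $852.35 × 0.055 = $46.88
Transit benefit: $64.88
Pre-tax total = $46.88 + $64.88 = $111.76
Taxable wages = $852.35 − $111.76 = $740.59
State withholding: $740.59 × 0.0456 = $33.77
Municipal income tax: $740.59 × 0.02 = $14.81
Federal withholding: $740.59 × 0.2527 = $187.15
State disability insurance: $852.35 × 0.01 = $8.52
State unemployment insurance (employee share): $852.35 × 0.003 = $2.56
Social Security tax: $852.35 × 0.0649 = $55.32
Roth contribution: $41.35
Vision insurance premium: $84.45
Total deductions = $46.88 + $64.88 + $33.77 + $14.81 + $187.15 + $8.52 + $2.56 + $55.32 + $41.35 + $84.45 = $539.69
Net pay = $852.35 − $539.69 = $312.66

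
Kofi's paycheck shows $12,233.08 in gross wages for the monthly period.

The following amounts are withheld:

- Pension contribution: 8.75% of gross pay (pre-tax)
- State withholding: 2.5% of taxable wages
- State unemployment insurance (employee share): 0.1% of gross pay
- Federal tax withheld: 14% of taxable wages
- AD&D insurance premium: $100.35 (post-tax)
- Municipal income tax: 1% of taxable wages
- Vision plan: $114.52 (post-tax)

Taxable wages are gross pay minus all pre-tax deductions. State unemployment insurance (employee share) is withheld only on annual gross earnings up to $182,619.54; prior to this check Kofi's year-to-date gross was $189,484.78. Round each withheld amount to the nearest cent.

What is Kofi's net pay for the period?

Pension contribution: $12,233.08 × 0.0875 = $1,070.39
Taxable wages = $12,233.08 − $1,070.39 = $11,162.69
Municipal income tax: $11,162.69 × 0.01 = $111.63
State withholding: $11,162.69 × 0.025 = $279.07
Federal tax withheld: $11,162.69 × 0.14 = $1,562.78
State unemployment insurance (employee share): annual cap $182,619.54 already reached (YTD $189,484.78), so $0.00
AD&D insurance premium: $100.35
Vision plan: $114.52
Total deductions = $1,070.39 + $111.63 + $279.07 + $1,562.78 + $0.00 + $100.35 + $114.52 = $3,238.74
Net pay = $12,233.08 − $3,238.74 = $8,994.34

$8,994.34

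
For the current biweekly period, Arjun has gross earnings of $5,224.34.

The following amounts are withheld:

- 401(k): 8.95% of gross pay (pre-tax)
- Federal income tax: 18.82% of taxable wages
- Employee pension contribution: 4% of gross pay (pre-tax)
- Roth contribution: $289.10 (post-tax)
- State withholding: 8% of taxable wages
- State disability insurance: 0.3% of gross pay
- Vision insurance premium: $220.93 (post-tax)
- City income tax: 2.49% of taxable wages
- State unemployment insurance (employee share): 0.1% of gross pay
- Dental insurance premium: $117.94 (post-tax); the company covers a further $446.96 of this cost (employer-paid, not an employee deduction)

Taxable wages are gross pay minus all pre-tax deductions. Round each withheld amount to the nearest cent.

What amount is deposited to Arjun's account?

Employee pension contribution: $5,224.34 × 0.04 = $208.97
401(k): $5,224.34 × 0.0895 = $467.58
Pre-tax total = $208.97 + $467.58 = $676.55
Taxable wages = $5,224.34 − $676.55 = $4,547.79
City income tax: $4,547.79 × 0.0249 = $113.24
State withholding: $4,547.79 × 0.08 = $363.82
Federal income tax: $4,547.79 × 0.1882 = $855.89
State disability insurance: $5,224.34 × 0.003 = $15.67
State unemployment insurance (employee share): $5,224.34 × 0.001 = $5.22
Roth contribution: $289.10
Vision insurance premium: $220.93
Dental insurance premium: $117.94
(Employer's $446.96 toward dental insurance premium is not withheld from the employee.)
Total deductions = $208.97 + $467.58 + $113.24 + $363.82 + $855.89 + $15.67 + $5.22 + $289.10 + $220.93 + $117.94 = $2,658.36
Net pay = $5,224.34 − $2,658.36 = $2,565.98

$2,565.98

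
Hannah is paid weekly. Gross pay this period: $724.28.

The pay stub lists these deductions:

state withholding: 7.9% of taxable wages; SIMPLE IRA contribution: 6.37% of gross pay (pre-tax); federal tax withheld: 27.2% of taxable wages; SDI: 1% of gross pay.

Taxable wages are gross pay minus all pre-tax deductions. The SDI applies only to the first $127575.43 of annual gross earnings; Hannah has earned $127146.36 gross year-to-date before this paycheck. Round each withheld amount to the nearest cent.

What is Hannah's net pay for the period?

SIMPLE IRA contribution: $724.28 × 0.0637 = $46.14
Taxable wages = $724.28 − $46.14 = $678.14
Federal tax withheld: $678.14 × 0.272 = $184.45
State withholding: $678.14 × 0.079 = $53.57
SDI: only $127575.43 − $127146.36 = $429.07 of this check is subject → $429.07 × 0.01 = $4.29
Total deductions = $46.14 + $184.45 + $53.57 + $4.29 = $288.45
Net pay = $724.28 − $288.45 = $435.83

$435.83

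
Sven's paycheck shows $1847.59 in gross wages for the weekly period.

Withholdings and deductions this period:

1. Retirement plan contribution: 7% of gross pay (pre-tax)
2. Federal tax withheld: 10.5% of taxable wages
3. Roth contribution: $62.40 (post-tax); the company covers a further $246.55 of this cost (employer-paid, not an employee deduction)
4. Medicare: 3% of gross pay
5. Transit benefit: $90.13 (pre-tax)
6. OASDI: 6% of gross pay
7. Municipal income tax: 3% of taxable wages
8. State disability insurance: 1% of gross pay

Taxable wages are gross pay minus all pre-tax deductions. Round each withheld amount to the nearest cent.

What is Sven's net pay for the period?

Retirement plan contribution: $1847.59 × 0.07 = $129.33
Transit benefit: $90.13
Pre-tax total = $129.33 + $90.13 = $219.46
Taxable wages = $1847.59 − $219.46 = $1628.13
Municipal income tax: $1628.13 × 0.03 = $48.84
Federal tax withheld: $1628.13 × 0.105 = $170.95
OASDI: $1847.59 × 0.06 = $110.86
State disability insurance: $1847.59 × 0.01 = $18.48
Medicare: $1847.59 × 0.03 = $55.43
Roth contribution: $62.40
(Employer's $246.55 toward Roth contribution is not withheld from the employee.)
Total deductions = $129.33 + $90.13 + $48.84 + $170.95 + $110.86 + $18.48 + $55.43 + $62.40 = $686.42
Net pay = $1847.59 − $686.42 = $1161.17

$1161.17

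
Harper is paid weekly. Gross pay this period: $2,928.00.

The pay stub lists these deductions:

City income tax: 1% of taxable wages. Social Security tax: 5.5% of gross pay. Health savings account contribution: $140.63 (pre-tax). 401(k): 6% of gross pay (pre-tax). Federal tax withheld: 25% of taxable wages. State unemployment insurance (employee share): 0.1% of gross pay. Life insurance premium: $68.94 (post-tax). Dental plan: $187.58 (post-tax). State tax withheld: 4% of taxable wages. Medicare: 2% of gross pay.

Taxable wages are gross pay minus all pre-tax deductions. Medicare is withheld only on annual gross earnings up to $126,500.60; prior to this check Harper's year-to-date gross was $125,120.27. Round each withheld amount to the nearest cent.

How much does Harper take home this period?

401(k): $2,928.00 × 0.06 = $175.68
Health savings account contribution: $140.63
Pre-tax total = $175.68 + $140.63 = $316.31
Taxable wages = $2,928.00 − $316.31 = $2,611.69
State tax withheld: $2,611.69 × 0.04 = $104.47
City income tax: $2,611.69 × 0.01 = $26.12
Federal tax withheld: $2,611.69 × 0.25 = $652.92
State unemployment insurance (employee share): $2,928.00 × 0.001 = $2.93
Medicare: only $126,500.60 − $125,120.27 = $1,380.33 of this check is subject → $1,380.33 × 0.02 = $27.61
Social Security tax: $2,928.00 × 0.055 = $161.04
Dental plan: $187.58
Life insurance premium: $68.94
Total deductions = $175.68 + $140.63 + $104.47 + $26.12 + $652.92 + $2.93 + $27.61 + $161.04 + $187.58 + $68.94 = $1,547.92
Net pay = $2,928.00 − $1,547.92 = $1,380.08

$1,380.08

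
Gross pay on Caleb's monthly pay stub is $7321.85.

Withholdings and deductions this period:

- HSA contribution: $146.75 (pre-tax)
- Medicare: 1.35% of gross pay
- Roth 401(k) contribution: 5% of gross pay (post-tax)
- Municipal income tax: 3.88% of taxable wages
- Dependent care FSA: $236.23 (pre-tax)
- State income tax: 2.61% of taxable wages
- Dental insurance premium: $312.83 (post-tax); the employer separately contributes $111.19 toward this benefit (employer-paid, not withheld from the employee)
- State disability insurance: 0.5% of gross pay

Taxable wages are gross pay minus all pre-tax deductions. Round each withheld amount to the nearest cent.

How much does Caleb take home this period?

Dependent care FSA: $236.23
HSA contribution: $146.75
Pre-tax total = $236.23 + $146.75 = $382.98
Taxable wages = $7321.85 − $382.98 = $6938.87
State income tax: $6938.87 × 0.0261 = $181.10
Municipal income tax: $6938.87 × 0.0388 = $269.23
State disability insurance: $7321.85 × 0.005 = $36.61
Medicare: $7321.85 × 0.0135 = $98.84
Roth 401(k) contribution: $7321.85 × 0.05 = $366.09
Dental insurance premium: $312.83
(Employer's $111.19 toward dental insurance premium is not withheld from the employee.)
Total deductions = $236.23 + $146.75 + $181.10 + $269.23 + $36.61 + $98.84 + $366.09 + $312.83 = $1647.68
Net pay = $7321.85 − $1647.68 = $5674.17

$5674.17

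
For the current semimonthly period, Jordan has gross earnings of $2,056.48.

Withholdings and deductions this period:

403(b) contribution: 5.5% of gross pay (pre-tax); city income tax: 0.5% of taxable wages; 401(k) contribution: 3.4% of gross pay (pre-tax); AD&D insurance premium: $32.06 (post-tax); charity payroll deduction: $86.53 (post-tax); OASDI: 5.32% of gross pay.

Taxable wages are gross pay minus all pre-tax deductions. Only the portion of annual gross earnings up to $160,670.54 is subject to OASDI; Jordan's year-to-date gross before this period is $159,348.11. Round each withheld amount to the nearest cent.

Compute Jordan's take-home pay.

403(b) contribution: $2,056.48 × 0.055 = $113.11
401(k) contribution: $2,056.48 × 0.034 = $69.92
Pre-tax total = $113.11 + $69.92 = $183.03
Taxable wages = $2,056.48 − $183.03 = $1,873.45
City income tax: $1,873.45 × 0.005 = $9.37
OASDI: only $160,670.54 − $159,348.11 = $1,322.43 of this check is subject → $1,322.43 × 0.0532 = $70.35
AD&D insurance premium: $32.06
Charity payroll deduction: $86.53
Total deductions = $113.11 + $69.92 + $9.37 + $70.35 + $32.06 + $86.53 = $381.34
Net pay = $2,056.48 − $381.34 = $1,675.14

$1,675.14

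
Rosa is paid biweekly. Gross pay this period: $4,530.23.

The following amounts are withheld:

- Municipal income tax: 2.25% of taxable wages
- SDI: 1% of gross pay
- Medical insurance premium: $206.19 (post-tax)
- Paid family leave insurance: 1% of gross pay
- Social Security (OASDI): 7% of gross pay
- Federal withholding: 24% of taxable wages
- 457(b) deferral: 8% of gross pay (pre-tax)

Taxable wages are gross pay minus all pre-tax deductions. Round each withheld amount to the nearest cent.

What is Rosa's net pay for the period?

457(b) deferral: $4,530.23 × 0.08 = $362.42
Taxable wages = $4,530.23 − $362.42 = $4,167.81
Municipal income tax: $4,167.81 × 0.0225 = $93.78
Federal withholding: $4,167.81 × 0.24 = $1,000.27
SDI: $4,530.23 × 0.01 = $45.30
Social Security (OASDI): $4,530.23 × 0.07 = $317.12
Paid family leave insurance: $4,530.23 × 0.01 = $45.30
Medical insurance premium: $206.19
Total deductions = $362.42 + $93.78 + $1,000.27 + $45.30 + $317.12 + $45.30 + $206.19 = $2,070.38
Net pay = $4,530.23 − $2,070.38 = $2,459.85

$2,459.85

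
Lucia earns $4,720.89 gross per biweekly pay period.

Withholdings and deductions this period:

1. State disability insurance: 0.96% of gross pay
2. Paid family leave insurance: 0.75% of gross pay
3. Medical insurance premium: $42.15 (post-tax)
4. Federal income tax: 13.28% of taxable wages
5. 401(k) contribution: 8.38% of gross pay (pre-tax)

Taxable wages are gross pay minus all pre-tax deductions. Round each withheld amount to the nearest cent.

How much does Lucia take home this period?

401(k) contribution: $4,720.89 × 0.0838 = $395.61
Taxable wages = $4,720.89 − $395.61 = $4,325.28
Federal income tax: $4,325.28 × 0.1328 = $574.40
State disability insurance: $4,720.89 × 0.0096 = $45.32
Paid family leave insurance: $4,720.89 × 0.0075 = $35.41
Medical insurance premium: $42.15
Total deductions = $395.61 + $574.40 + $45.32 + $35.41 + $42.15 = $1,092.89
Net pay = $4,720.89 − $1,092.89 = $3,628.00

$3,628.00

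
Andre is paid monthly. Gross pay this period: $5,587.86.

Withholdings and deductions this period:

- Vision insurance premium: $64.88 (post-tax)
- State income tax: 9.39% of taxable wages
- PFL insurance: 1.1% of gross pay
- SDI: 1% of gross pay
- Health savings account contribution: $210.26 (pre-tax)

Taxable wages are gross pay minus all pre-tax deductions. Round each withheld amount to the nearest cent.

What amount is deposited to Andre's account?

Health savings account contribution: $210.26
Taxable wages = $5,587.86 − $210.26 = $5,377.60
State income tax: $5,377.60 × 0.0939 = $504.96
PFL insurance: $5,587.86 × 0.011 = $61.47
SDI: $5,587.86 × 0.01 = $55.88
Vision insurance premium: $64.88
Total deductions = $210.26 + $504.96 + $61.47 + $55.88 + $64.88 = $897.45
Net pay = $5,587.86 − $897.45 = $4,690.41

$4,690.41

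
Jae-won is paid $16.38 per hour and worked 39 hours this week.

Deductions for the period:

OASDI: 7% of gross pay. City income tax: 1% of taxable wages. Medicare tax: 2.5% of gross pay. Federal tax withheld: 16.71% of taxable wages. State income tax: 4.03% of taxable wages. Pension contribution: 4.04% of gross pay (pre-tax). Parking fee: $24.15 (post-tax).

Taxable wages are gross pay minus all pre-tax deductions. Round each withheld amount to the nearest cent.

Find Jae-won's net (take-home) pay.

$394.91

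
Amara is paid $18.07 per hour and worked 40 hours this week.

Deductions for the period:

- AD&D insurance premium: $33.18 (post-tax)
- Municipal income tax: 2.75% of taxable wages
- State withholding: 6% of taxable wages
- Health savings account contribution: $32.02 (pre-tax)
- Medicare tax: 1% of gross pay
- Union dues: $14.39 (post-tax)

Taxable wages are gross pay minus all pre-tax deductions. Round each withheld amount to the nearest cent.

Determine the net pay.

Gross pay: 40 × $18.07 = $722.80
Health savings account contribution: $32.02
Taxable wages = $722.80 − $32.02 = $690.78
Municipal income tax: $690.78 × 0.0275 = $19.00
State withholding: $690.78 × 0.06 = $41.45
Medicare tax: $722.80 × 0.01 = $7.23
AD&D insurance premium: $33.18
Union dues: $14.39
Total deductions = $32.02 + $19.00 + $41.45 + $7.23 + $33.18 + $14.39 = $147.27
Net pay = $722.80 − $147.27 = $575.53

$575.53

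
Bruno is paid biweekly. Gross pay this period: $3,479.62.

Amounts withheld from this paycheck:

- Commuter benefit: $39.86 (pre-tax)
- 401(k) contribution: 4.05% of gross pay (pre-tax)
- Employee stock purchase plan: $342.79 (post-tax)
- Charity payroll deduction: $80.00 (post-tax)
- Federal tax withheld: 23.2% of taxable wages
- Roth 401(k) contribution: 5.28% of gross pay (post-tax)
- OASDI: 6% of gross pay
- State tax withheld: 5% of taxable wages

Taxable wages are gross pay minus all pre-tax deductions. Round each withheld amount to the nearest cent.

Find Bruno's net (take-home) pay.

Commuter benefit: $39.86
401(k) contribution: $3,479.62 × 0.0405 = $140.92
Pre-tax total = $39.86 + $140.92 = $180.78
Taxable wages = $3,479.62 − $180.78 = $3,298.84
Federal tax withheld: $3,298.84 × 0.232 = $765.33
State tax withheld: $3,298.84 × 0.05 = $164.94
OASDI: $3,479.62 × 0.06 = $208.78
Employee stock purchase plan: $342.79
Charity payroll deduction: $80.00
Roth 401(k) contribution: $3,479.62 × 0.0528 = $183.72
Total deductions = $39.86 + $140.92 + $765.33 + $164.94 + $208.78 + $342.79 + $80.00 + $183.72 = $1,926.34
Net pay = $3,479.62 − $1,926.34 = $1,553.28

$1,553.28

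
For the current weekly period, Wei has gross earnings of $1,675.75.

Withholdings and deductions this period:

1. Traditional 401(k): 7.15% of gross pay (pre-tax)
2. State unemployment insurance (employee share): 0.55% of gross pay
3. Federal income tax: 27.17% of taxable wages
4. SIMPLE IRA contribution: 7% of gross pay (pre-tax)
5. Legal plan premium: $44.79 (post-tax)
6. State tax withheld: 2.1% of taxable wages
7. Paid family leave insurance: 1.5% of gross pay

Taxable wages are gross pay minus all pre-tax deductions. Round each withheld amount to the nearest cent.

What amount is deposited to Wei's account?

$938.39

SIMPLE IRA contribution: $1,675.75 × 0.07 = $117.30
Traditional 401(k): $1,675.75 × 0.0715 = $119.82
Pre-tax total = $117.30 + $119.82 = $237.12
Taxable wages = $1,675.75 − $237.12 = $1,438.63
Federal income tax: $1,438.63 × 0.2717 = $390.88
State tax withheld: $1,438.63 × 0.021 = $30.21
Paid family leave insurance: $1,675.75 × 0.015 = $25.14
State unemployment insurance (employee share): $1,675.75 × 0.0055 = $9.22
Legal plan premium: $44.79
Total deductions = $117.30 + $119.82 + $390.88 + $30.21 + $25.14 + $9.22 + $44.79 = $737.36
Net pay = $1,675.75 − $737.36 = $938.39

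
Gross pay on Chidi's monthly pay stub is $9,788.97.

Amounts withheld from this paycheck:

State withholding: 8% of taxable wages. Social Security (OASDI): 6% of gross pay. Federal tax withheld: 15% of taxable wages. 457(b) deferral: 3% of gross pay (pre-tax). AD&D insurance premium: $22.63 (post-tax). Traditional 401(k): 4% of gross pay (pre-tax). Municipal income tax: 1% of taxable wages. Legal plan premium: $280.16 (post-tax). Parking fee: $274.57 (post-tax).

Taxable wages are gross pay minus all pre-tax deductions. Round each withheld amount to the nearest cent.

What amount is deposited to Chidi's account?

Traditional 401(k): $9,788.97 × 0.04 = $391.56
457(b) deferral: $9,788.97 × 0.03 = $293.67
Pre-tax total = $391.56 + $293.67 = $685.23
Taxable wages = $9,788.97 − $685.23 = $9,103.74
Federal tax withheld: $9,103.74 × 0.15 = $1,365.56
Municipal income tax: $9,103.74 × 0.01 = $91.04
State withholding: $9,103.74 × 0.08 = $728.30
Social Security (OASDI): $9,788.97 × 0.06 = $587.34
Parking fee: $274.57
Legal plan premium: $280.16
AD&D insurance premium: $22.63
Total deductions = $391.56 + $293.67 + $1,365.56 + $91.04 + $728.30 + $587.34 + $274.57 + $280.16 + $22.63 = $4,034.83
Net pay = $9,788.97 − $4,034.83 = $5,754.14

$5,754.14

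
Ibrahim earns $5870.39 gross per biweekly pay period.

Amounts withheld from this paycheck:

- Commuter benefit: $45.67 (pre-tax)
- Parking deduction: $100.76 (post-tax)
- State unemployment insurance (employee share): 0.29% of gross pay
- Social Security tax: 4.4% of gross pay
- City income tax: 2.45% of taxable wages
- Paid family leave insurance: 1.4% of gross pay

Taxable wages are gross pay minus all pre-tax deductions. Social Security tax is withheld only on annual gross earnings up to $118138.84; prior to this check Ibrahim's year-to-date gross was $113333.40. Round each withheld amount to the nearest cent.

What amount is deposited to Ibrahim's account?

$5270.60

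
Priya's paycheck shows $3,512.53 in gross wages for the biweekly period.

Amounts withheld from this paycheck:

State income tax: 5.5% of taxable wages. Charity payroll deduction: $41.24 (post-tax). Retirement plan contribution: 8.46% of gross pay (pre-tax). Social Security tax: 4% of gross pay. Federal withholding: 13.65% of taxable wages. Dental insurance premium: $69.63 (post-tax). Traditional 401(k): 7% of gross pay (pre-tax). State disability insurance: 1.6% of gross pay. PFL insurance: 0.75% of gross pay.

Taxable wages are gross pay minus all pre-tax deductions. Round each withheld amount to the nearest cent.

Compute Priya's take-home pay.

$2,066.92

Retirement plan contribution: $3,512.53 × 0.0846 = $297.16
Traditional 401(k): $3,512.53 × 0.07 = $245.88
Pre-tax total = $297.16 + $245.88 = $543.04
Taxable wages = $3,512.53 − $543.04 = $2,969.49
Federal withholding: $2,969.49 × 0.1365 = $405.34
State income tax: $2,969.49 × 0.055 = $163.32
State disability insurance: $3,512.53 × 0.016 = $56.20
PFL insurance: $3,512.53 × 0.0075 = $26.34
Social Security tax: $3,512.53 × 0.04 = $140.50
Charity payroll deduction: $41.24
Dental insurance premium: $69.63
Total deductions = $297.16 + $245.88 + $405.34 + $163.32 + $56.20 + $26.34 + $140.50 + $41.24 + $69.63 = $1,445.61
Net pay = $3,512.53 − $1,445.61 = $2,066.92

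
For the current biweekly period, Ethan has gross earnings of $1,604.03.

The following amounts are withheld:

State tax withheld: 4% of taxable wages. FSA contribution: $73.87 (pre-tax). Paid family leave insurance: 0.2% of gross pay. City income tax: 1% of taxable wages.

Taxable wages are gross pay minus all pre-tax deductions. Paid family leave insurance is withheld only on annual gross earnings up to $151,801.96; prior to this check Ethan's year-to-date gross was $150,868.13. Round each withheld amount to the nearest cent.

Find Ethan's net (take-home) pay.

FSA contribution: $73.87
Taxable wages = $1,604.03 − $73.87 = $1,530.16
City income tax: $1,530.16 × 0.01 = $15.30
State tax withheld: $1,530.16 × 0.04 = $61.21
Paid family leave insurance: only $151,801.96 − $150,868.13 = $933.83 of this check is subject → $933.83 × 0.002 = $1.87
Total deductions = $73.87 + $15.30 + $61.21 + $1.87 = $152.25
Net pay = $1,604.03 − $152.25 = $1,451.78

$1,451.78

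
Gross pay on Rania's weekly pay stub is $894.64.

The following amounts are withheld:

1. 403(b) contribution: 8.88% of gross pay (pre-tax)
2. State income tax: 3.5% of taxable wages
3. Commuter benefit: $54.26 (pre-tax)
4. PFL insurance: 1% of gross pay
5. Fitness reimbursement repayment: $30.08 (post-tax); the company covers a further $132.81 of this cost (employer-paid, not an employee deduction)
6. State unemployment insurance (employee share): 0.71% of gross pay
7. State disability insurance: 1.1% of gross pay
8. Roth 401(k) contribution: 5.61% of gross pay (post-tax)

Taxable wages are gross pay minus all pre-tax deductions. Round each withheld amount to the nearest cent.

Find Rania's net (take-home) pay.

Commuter benefit: $54.26
403(b) contribution: $894.64 × 0.0888 = $79.44
Pre-tax total = $54.26 + $79.44 = $133.70
Taxable wages = $894.64 − $133.70 = $760.94
State income tax: $760.94 × 0.035 = $26.63
PFL insurance: $894.64 × 0.01 = $8.95
State unemployment insurance (employee share): $894.64 × 0.0071 = $6.35
State disability insurance: $894.64 × 0.011 = $9.84
Fitness reimbursement repayment: $30.08
Roth 401(k) contribution: $894.64 × 0.0561 = $50.19
(Employer's $132.81 toward fitness reimbursement repayment is not withheld from the employee.)
Total deductions = $54.26 + $79.44 + $26.63 + $8.95 + $6.35 + $9.84 + $30.08 + $50.19 = $265.74
Net pay = $894.64 − $265.74 = $628.90

$628.90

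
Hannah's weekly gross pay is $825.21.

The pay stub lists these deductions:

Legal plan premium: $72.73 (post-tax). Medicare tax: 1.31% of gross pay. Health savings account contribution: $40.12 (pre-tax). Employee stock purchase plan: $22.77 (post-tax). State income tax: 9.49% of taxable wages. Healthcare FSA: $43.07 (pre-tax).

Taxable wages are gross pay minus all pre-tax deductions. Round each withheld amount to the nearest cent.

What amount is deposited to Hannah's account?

$565.29

Healthcare FSA: $43.07
Health savings account contribution: $40.12
Pre-tax total = $43.07 + $40.12 = $83.19
Taxable wages = $825.21 − $83.19 = $742.02
State income tax: $742.02 × 0.0949 = $70.42
Medicare tax: $825.21 × 0.0131 = $10.81
Employee stock purchase plan: $22.77
Legal plan premium: $72.73
Total deductions = $43.07 + $40.12 + $70.42 + $10.81 + $22.77 + $72.73 = $259.92
Net pay = $825.21 − $259.92 = $565.29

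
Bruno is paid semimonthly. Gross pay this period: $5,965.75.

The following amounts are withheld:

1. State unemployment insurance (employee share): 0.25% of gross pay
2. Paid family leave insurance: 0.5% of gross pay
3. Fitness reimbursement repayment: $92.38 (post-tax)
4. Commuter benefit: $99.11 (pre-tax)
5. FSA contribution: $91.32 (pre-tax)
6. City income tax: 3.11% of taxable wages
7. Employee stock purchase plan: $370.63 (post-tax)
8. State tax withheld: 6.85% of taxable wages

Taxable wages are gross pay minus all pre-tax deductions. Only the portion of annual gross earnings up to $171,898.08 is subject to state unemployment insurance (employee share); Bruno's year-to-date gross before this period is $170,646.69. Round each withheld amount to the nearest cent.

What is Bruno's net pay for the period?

Commuter benefit: $99.11
FSA contribution: $91.32
Pre-tax total = $99.11 + $91.32 = $190.43
Taxable wages = $5,965.75 − $190.43 = $5,775.32
State tax withheld: $5,775.32 × 0.0685 = $395.61
City income tax: $5,775.32 × 0.0311 = $179.61
Paid family leave insurance: $5,965.75 × 0.005 = $29.83
State unemployment insurance (employee share): only $171,898.08 − $170,646.69 = $1,251.39 of this check is subject → $1,251.39 × 0.0025 = $3.13
Fitness reimbursement repayment: $92.38
Employee stock purchase plan: $370.63
Total deductions = $99.11 + $91.32 + $395.61 + $179.61 + $29.83 + $3.13 + $92.38 + $370.63 = $1,261.62
Net pay = $5,965.75 − $1,261.62 = $4,704.13

$4,704.13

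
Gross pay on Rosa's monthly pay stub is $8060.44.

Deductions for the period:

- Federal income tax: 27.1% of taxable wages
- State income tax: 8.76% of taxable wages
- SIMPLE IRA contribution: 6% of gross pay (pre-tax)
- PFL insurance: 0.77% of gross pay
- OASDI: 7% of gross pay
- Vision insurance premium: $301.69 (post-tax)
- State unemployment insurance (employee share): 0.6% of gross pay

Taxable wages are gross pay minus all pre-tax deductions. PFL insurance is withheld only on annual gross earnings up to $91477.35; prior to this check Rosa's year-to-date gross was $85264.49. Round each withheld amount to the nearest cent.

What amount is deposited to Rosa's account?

$3897.64

SIMPLE IRA contribution: $8060.44 × 0.06 = $483.63
Taxable wages = $8060.44 − $483.63 = $7576.81
State income tax: $7576.81 × 0.0876 = $663.73
Federal income tax: $7576.81 × 0.271 = $2053.32
State unemployment insurance (employee share): $8060.44 × 0.006 = $48.36
OASDI: $8060.44 × 0.07 = $564.23
PFL insurance: only $91477.35 − $85264.49 = $6212.86 of this check is subject → $6212.86 × 0.0077 = $47.84
Vision insurance premium: $301.69
Total deductions = $483.63 + $663.73 + $2053.32 + $48.36 + $564.23 + $47.84 + $301.69 = $4162.80
Net pay = $8060.44 − $4162.80 = $3897.64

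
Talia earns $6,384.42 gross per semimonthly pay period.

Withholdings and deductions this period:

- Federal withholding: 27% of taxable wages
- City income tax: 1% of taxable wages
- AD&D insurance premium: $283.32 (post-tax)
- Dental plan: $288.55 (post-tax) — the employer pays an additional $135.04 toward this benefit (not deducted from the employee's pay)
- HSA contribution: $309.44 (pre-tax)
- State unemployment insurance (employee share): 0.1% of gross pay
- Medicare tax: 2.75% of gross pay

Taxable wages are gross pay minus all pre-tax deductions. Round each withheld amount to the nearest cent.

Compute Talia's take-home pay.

$3,620.17

HSA contribution: $309.44
Taxable wages = $6,384.42 − $309.44 = $6,074.98
Federal withholding: $6,074.98 × 0.27 = $1,640.24
City income tax: $6,074.98 × 0.01 = $60.75
Medicare tax: $6,384.42 × 0.0275 = $175.57
State unemployment insurance (employee share): $6,384.42 × 0.001 = $6.38
Dental plan: $288.55
AD&D insurance premium: $283.32
(Employer's $135.04 toward dental plan is not withheld from the employee.)
Total deductions = $309.44 + $1,640.24 + $60.75 + $175.57 + $6.38 + $288.55 + $283.32 = $2,764.25
Net pay = $6,384.42 − $2,764.25 = $3,620.17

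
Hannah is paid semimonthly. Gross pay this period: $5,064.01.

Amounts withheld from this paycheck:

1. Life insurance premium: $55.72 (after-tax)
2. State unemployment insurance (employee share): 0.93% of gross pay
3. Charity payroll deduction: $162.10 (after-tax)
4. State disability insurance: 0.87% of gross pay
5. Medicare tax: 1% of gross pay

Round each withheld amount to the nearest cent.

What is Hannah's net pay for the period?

Medicare tax: $5,064.01 × 0.01 = $50.64
State disability insurance: $5,064.01 × 0.0087 = $44.06
State unemployment insurance (employee share): $5,064.01 × 0.0093 = $47.10
Life insurance premium: $55.72
Charity payroll deduction: $162.10
Total deductions = $50.64 + $44.06 + $47.10 + $55.72 + $162.10 = $359.62
Net pay = $5,064.01 − $359.62 = $4,704.39

$4,704.39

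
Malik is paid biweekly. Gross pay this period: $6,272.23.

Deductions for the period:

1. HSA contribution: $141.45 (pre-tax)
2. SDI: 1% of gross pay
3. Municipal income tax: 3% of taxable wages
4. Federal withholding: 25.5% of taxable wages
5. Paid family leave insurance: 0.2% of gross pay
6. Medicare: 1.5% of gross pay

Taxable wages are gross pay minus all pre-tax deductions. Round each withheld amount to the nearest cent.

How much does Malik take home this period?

$4,214.17

HSA contribution: $141.45
Taxable wages = $6,272.23 − $141.45 = $6,130.78
Federal withholding: $6,130.78 × 0.255 = $1,563.35
Municipal income tax: $6,130.78 × 0.03 = $183.92
SDI: $6,272.23 × 0.01 = $62.72
Medicare: $6,272.23 × 0.015 = $94.08
Paid family leave insurance: $6,272.23 × 0.002 = $12.54
Total deductions = $141.45 + $1,563.35 + $183.92 + $62.72 + $94.08 + $12.54 = $2,058.06
Net pay = $6,272.23 − $2,058.06 = $4,214.17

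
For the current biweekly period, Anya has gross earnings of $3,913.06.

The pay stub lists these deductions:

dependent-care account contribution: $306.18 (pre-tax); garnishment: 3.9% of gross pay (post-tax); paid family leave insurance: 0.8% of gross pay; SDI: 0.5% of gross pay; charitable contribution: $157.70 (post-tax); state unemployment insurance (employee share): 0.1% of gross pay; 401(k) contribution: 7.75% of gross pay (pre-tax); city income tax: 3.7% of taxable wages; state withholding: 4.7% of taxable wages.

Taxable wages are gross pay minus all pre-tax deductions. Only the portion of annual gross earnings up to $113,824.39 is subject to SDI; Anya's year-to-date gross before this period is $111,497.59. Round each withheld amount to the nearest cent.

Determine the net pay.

Dependent-care account contribution: $306.18
401(k) contribution: $3,913.06 × 0.0775 = $303.26
Pre-tax total = $306.18 + $303.26 = $609.44
Taxable wages = $3,913.06 − $609.44 = $3,303.62
State withholding: $3,303.62 × 0.047 = $155.27
City income tax: $3,303.62 × 0.037 = $122.23
SDI: only $113,824.39 − $111,497.59 = $2,326.80 of this check is subject → $2,326.80 × 0.005 = $11.63
Paid family leave insurance: $3,913.06 × 0.008 = $31.30
State unemployment insurance (employee share): $3,913.06 × 0.001 = $3.91
Charitable contribution: $157.70
Garnishment: $3,913.06 × 0.039 = $152.61
Total deductions = $306.18 + $303.26 + $155.27 + $122.23 + $11.63 + $31.30 + $3.91 + $157.70 + $152.61 = $1,244.09
Net pay = $3,913.06 − $1,244.09 = $2,668.97

$2,668.97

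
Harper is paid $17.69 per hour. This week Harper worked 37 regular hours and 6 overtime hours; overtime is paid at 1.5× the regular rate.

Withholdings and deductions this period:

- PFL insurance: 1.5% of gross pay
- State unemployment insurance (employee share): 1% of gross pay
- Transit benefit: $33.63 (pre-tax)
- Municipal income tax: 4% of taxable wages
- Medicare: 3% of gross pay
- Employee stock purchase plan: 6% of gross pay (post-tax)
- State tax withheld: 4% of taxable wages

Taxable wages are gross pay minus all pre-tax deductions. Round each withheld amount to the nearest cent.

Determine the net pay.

$624.13

Regular pay: 37 × $17.69 = $654.53
Overtime pay: 6 × $17.69 × 1.5 = $159.21
Gross pay = $654.53 + $159.21 = $813.74
Transit benefit: $33.63
Taxable wages = $813.74 − $33.63 = $780.11
Municipal income tax: $780.11 × 0.04 = $31.20
State tax withheld: $780.11 × 0.04 = $31.20
PFL insurance: $813.74 × 0.015 = $12.21
State unemployment insurance (employee share): $813.74 × 0.01 = $8.14
Medicare: $813.74 × 0.03 = $24.41
Employee stock purchase plan: $813.74 × 0.06 = $48.82
Total deductions = $33.63 + $31.20 + $31.20 + $12.21 + $8.14 + $24.41 + $48.82 = $189.61
Net pay = $813.74 − $189.61 = $624.13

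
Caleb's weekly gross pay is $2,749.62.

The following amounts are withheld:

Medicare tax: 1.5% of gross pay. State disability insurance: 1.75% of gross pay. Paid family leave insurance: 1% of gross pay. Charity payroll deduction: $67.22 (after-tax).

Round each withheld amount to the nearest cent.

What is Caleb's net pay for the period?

Medicare tax: $2,749.62 × 0.015 = $41.24
Paid family leave insurance: $2,749.62 × 0.01 = $27.50
State disability insurance: $2,749.62 × 0.0175 = $48.12
Charity payroll deduction: $67.22
Total deductions = $41.24 + $27.50 + $48.12 + $67.22 = $184.08
Net pay = $2,749.62 − $184.08 = $2,565.54

$2,565.54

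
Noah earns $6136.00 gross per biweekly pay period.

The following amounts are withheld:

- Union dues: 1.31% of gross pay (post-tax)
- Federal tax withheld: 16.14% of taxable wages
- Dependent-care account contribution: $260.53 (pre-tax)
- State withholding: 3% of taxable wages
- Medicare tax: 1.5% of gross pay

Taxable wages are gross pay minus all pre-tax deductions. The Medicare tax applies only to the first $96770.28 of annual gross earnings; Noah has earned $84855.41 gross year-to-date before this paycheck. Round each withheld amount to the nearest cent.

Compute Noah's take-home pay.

Dependent-care account contribution: $260.53
Taxable wages = $6136.00 − $260.53 = $5875.47
Federal tax withheld: $5875.47 × 0.1614 = $948.30
State withholding: $5875.47 × 0.03 = $176.26
Medicare tax: cap not yet reached, full $6136.00 is subject → $6136.00 × 0.015 = $92.04
Union dues: $6136.00 × 0.0131 = $80.38
Total deductions = $260.53 + $948.30 + $176.26 + $92.04 + $80.38 = $1557.51
Net pay = $6136.00 − $1557.51 = $4578.49

$4578.49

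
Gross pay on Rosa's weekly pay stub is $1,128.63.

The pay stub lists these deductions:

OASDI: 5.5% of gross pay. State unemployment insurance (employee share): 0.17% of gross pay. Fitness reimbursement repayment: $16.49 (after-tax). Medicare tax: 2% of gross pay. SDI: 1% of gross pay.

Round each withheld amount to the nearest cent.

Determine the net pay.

$1,014.29

SDI: $1,128.63 × 0.01 = $11.29
State unemployment insurance (employee share): $1,128.63 × 0.0017 = $1.92
Medicare tax: $1,128.63 × 0.02 = $22.57
OASDI: $1,128.63 × 0.055 = $62.07
Fitness reimbursement repayment: $16.49
Total deductions = $11.29 + $1.92 + $22.57 + $62.07 + $16.49 = $114.34
Net pay = $1,128.63 − $114.34 = $1,014.29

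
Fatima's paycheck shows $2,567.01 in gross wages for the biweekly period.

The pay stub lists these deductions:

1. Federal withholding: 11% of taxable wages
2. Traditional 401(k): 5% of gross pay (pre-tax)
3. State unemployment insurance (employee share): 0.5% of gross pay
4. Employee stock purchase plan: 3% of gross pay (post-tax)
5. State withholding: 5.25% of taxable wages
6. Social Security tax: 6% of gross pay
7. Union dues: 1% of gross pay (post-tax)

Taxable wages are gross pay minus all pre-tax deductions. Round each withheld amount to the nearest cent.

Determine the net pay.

Traditional 401(k): $2,567.01 × 0.05 = $128.35
Taxable wages = $2,567.01 − $128.35 = $2,438.66
State withholding: $2,438.66 × 0.0525 = $128.03
Federal withholding: $2,438.66 × 0.11 = $268.25
Social Security tax: $2,567.01 × 0.06 = $154.02
State unemployment insurance (employee share): $2,567.01 × 0.005 = $12.84
Employee stock purchase plan: $2,567.01 × 0.03 = $77.01
Union dues: $2,567.01 × 0.01 = $25.67
Total deductions = $128.35 + $128.03 + $268.25 + $154.02 + $12.84 + $77.01 + $25.67 = $794.17
Net pay = $2,567.01 − $794.17 = $1,772.84

$1,772.84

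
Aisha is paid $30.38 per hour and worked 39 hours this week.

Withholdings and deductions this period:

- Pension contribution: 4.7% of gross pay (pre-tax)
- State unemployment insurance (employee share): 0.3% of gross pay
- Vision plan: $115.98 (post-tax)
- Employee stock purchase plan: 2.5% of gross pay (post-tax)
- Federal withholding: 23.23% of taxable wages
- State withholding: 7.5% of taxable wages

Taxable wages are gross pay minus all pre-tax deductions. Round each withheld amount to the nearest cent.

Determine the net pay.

Gross pay: 39 × $30.38 = $1184.82
Pension contribution: $1184.82 × 0.047 = $55.69
Taxable wages = $1184.82 − $55.69 = $1129.13
Federal withholding: $1129.13 × 0.2323 = $262.30
State withholding: $1129.13 × 0.075 = $84.68
State unemployment insurance (employee share): $1184.82 × 0.003 = $3.55
Vision plan: $115.98
Employee stock purchase plan: $1184.82 × 0.025 = $29.62
Total deductions = $55.69 + $262.30 + $84.68 + $3.55 + $115.98 + $29.62 = $551.82
Net pay = $1184.82 − $551.82 = $633.00

$633.00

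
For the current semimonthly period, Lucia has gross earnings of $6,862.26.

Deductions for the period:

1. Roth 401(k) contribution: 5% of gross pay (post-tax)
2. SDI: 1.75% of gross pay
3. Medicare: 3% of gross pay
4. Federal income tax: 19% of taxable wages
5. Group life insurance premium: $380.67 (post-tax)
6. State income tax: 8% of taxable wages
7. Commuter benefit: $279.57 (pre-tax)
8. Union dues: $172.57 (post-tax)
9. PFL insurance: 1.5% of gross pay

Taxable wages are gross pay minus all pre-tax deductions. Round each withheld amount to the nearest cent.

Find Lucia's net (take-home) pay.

$3,480.12

Commuter benefit: $279.57
Taxable wages = $6,862.26 − $279.57 = $6,582.69
State income tax: $6,582.69 × 0.08 = $526.62
Federal income tax: $6,582.69 × 0.19 = $1,250.71
Medicare: $6,862.26 × 0.03 = $205.87
SDI: $6,862.26 × 0.0175 = $120.09
PFL insurance: $6,862.26 × 0.015 = $102.93
Roth 401(k) contribution: $6,862.26 × 0.05 = $343.11
Union dues: $172.57
Group life insurance premium: $380.67
Total deductions = $279.57 + $526.62 + $1,250.71 + $205.87 + $120.09 + $102.93 + $343.11 + $172.57 + $380.67 = $3,382.14
Net pay = $6,862.26 − $3,382.14 = $3,480.12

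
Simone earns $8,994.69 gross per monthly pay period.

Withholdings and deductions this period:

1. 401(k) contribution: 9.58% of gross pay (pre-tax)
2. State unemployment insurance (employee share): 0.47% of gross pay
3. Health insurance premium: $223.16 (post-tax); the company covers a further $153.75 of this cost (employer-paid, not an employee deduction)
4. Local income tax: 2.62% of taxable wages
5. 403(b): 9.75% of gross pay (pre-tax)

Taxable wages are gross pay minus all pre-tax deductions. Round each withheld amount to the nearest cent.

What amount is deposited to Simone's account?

$6,800.47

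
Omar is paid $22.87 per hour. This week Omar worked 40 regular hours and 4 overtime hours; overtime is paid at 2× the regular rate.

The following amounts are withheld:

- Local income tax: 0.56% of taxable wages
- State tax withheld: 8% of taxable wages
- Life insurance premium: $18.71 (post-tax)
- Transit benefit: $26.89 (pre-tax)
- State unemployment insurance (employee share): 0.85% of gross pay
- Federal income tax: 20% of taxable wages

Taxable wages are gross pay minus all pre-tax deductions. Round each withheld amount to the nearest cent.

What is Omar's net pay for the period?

$736.99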